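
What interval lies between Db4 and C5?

major seventh

The letter names run D→C, a span of 6 letter steps, so the interval is some kind of seventh.
Db to C is 11 semitones. A major seventh is 11, so 11 makes it major.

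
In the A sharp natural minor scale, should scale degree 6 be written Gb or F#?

Each scale degree takes a distinct letter name. Degree 6 of a scale on A must use the letter F.
F# and Gb are enharmonically the same pitch, but only F# uses the letter F, so it is the correct spelling here.

F#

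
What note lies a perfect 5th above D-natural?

A fifth above D lands on the letter A.
A perfect fifth spans 7 semitones, so D moves to pitch class 9. On the letter A that is A.

A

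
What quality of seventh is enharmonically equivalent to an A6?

minor

An augmented sixth spans 10 semitones.
A seventh spanning 10 semitones is minor (the major seventh is 11).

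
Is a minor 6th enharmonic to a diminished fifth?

No

A minor sixth spans 8 semitones; a diminished fifth spans 6.
The spans differ, so they are not enharmonic equivalents.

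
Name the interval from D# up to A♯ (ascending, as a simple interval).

perfect fifth

The letter names run D→A, a span of 4 letter steps, so the interval is some kind of fifth.
D# to A# is 7 semitones. A perfect fifth is 7, so 7 makes it perfect.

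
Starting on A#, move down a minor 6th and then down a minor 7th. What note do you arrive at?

A minor sixth down from A# is C## (letter C, 8 semitones down).
A minor seventh down from C## is D## (letter D, 10 semitones down).

D##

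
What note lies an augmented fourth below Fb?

Cbb

A fourth below F lands on the letter C.
An augmented fourth spans 6 semitones, so Fb moves to pitch class 10. On the letter C that is Cbb.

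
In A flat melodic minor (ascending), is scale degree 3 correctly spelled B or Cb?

Cb

Each scale degree takes a distinct letter name. Degree 3 of a scale on A must use the letter C.
Cb and B are enharmonically the same pitch, but only Cb uses the letter C, so it is the correct spelling here.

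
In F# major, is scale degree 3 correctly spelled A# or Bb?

A#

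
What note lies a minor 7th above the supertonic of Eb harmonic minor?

The supertonic of Eb harmonic minor is F.
A minor seventh (10 semitones) above F lands on the letter E, giving Eb.

Eb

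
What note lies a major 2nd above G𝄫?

A second above G lands on the letter A.
A major second spans 2 semitones, so Gbb moves to pitch class 7. On the letter A that is Abb.

Abb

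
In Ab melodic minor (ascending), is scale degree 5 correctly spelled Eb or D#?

Each scale degree takes a distinct letter name. Degree 5 of a scale on A must use the letter E.
Eb and D# are enharmonically the same pitch, but only Eb uses the letter E, so it is the correct spelling here.

Eb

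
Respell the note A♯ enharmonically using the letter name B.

A# is pitch class 10. The letter B alone is pitch class 11.
To reach pitch class 10 from B requires an offset of -1 semitone, i.e. flat: Bb.

Bb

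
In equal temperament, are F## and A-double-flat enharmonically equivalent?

F## = pitch class 7 and Abb = pitch class 7 — the same pitch class, so they are enharmonic equivalents.

Yes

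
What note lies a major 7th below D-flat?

Ebb

D down a major seventh is Eb, so the target letter is E.
From Db, a major seventh is 11 semitones down: Ebb.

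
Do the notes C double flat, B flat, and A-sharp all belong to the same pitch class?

Cbb is pitch class 10; Bb is pitch class 10; A# is pitch class 10.
All spellings map to pitch class 10, so they are enharmonically equivalent.

Yes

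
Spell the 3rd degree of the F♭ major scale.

Ab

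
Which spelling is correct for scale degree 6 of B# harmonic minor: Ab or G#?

Each scale degree takes a distinct letter name. Degree 6 of a scale on B must use the letter G.
G# and Ab are enharmonically the same pitch, but only G# uses the letter G, so it is the correct spelling here.

G#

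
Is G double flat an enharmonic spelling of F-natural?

Yes

Gbb is pitch class 5; F is pitch class 5.
All spellings map to pitch class 5, so they are enharmonically equivalent.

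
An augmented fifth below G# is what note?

C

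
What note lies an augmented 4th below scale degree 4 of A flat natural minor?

Abb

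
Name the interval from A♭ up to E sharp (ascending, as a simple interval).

The letter names run A→E, a span of 4 letter steps, so the interval is some kind of fifth.
Ab to E# is 9 semitones. A perfect fifth is 7, so 9 makes it doubly augmented.

doubly augmented fifth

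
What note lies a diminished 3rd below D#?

D down a major third is Bb, so the target letter is B.
From D#, a diminished third is 2 semitones down: B##.

B##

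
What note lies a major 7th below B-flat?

Cb

B down a major seventh is C, so the target letter is C.
From Bb, a major seventh is 11 semitones down: Cb.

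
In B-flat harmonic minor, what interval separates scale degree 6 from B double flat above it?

minor third

Scale degree 6 of Bb harmonic minor is Gb.
Gb up to Bbb: letters G→B make it a third; 3 semitones makes it minor.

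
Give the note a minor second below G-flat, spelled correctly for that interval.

F

G down a major second is F, so the target letter is F.
From Gb, a minor second is 1 semitone down: F.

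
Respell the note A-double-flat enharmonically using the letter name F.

Plain F sits 2 semitones below Abb, so on the letter F the same pitch needs a double sharp: F##.

F##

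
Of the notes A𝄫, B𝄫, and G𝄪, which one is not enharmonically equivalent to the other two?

Abb

In 12-tone equal temperament, enharmonic equivalents share a pitch class. Abb is pitch class 7; Bbb is pitch class 9; G## is pitch class 9.
Bbb and G## share pitch class 9, while Abb is pitch class 7.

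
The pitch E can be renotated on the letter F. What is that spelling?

Fb

E is pitch class 4. The letter F alone is pitch class 5.
To reach pitch class 4 from F requires an offset of -1 semitone, i.e. flat: Fb.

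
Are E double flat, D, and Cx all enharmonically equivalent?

Yes

Ebb = pitch class 2 and D = pitch class 2 and C## = pitch class 2 — the same pitch class, so they are enharmonic equivalents.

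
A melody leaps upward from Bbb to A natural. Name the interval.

The letter names run B→A, a span of 6 letter steps, so the interval is some kind of seventh.
Bbb to A is 12 semitones. A major seventh is 11, so 12 makes it augmented.

augmented seventh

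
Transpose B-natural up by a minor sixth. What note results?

A sixth above B lands on the letter G.
A minor sixth spans 8 semitones, so B moves to pitch class 7. On the letter G that is G.

G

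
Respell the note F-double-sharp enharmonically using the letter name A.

Plain A sits 2 semitones above F##, so on the letter A the same pitch needs a double flat: Abb.

Abb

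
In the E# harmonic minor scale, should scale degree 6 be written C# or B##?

Each scale degree takes a distinct letter name. Degree 6 of a scale on E must use the letter C.
C# and B## are enharmonically the same pitch, but only C# uses the letter C, so it is the correct spelling here.

C#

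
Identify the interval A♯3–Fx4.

The letter names run A→F, a span of 5 letter steps, so the interval is some kind of sixth.
A# to F## is 9 semitones. A major sixth is 9, so 9 makes it major.

major sixth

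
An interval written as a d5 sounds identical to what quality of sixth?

doubly diminished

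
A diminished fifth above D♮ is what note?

Ab

D up a perfect fifth is A, so the target letter is A.
From D, a diminished fifth is 6 semitones up: Ab.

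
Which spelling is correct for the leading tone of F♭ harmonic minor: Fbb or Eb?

Eb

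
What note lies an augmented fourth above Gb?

C

G up a perfect fourth is C, so the target letter is C.
From Gb, an augmented fourth is 6 semitones up: C.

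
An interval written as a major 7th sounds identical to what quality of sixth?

doubly augmented

A major seventh spans 11 semitones.
A sixth spanning 11 semitones is doubly augmented (the major sixth is 9).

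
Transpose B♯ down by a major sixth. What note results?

D#

A sixth below B lands on the letter D.
A major sixth spans 9 semitones, so B# moves to pitch class 3. On the letter D that is D#.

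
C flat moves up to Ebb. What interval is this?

minor third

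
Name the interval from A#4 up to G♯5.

minor seventh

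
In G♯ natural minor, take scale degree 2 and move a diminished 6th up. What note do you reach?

Scale degree 2 of G# natural minor is A#.
A diminished sixth (7 semitones) above A# lands on the letter F, giving F.

F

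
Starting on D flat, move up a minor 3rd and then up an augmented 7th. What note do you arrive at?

E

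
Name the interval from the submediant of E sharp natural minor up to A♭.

The submediant of E# natural minor is C#.
C# up to Ab: letters C→A make it a sixth; 7 semitones makes it diminished.

diminished sixth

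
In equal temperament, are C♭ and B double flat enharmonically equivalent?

No

Two spellings are enharmonically equivalent only if they share a pitch class.
Here Cb → 11, Bbb → 9; 9 ≠ 11, so they are not.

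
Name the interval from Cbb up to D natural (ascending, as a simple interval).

doubly augmented second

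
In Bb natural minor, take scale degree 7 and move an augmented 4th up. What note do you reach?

D

Scale degree 7 of Bb natural minor is Ab.
An augmented fourth (6 semitones) above Ab lands on the letter D, giving D.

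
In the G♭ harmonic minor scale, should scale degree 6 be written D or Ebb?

Ebb

Each scale degree takes a distinct letter name. Degree 6 of a scale on G must use the letter E.
Ebb and D are enharmonically the same pitch, but only Ebb uses the letter E, so it is the correct spelling here.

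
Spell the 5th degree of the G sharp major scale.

D#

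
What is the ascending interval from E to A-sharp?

The letter names run E→A, a span of 3 letter steps, so the interval is some kind of fourth.
E to A# is 6 semitones. A perfect fourth is 5, so 6 makes it augmented.

augmented fourth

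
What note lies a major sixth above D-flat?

D up a major sixth is B, so the target letter is B.
From Db, a major sixth is 9 semitones up: Bb.

Bb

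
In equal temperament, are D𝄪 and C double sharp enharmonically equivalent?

No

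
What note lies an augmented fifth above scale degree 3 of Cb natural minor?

Bb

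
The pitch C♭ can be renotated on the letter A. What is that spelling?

A##

Cb is pitch class 11. The letter A alone is pitch class 9.
To reach pitch class 11 from A requires an offset of +2 semitones, i.e. double sharp: A##.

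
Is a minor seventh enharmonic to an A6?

Yes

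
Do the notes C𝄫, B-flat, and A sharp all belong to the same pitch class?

Yes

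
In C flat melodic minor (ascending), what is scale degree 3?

Ebb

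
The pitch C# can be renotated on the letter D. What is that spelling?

Db

Plain D sits 1 semitone above C#, so on the letter D the same pitch needs a flat: Db.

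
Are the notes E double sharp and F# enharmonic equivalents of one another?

E## = pitch class 6 and F# = pitch class 6 — the same pitch class, so they are enharmonic equivalents.

Yes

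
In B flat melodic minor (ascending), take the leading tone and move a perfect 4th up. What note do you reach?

D

The leading tone of Bb melodic minor (ascending) is A.
A perfect fourth (5 semitones) above A lands on the letter D, giving D.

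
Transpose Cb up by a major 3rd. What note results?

Eb

C up a major third is E, so the target letter is E.
From Cb, a major third is 4 semitones up: Eb.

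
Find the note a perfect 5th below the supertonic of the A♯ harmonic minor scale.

E#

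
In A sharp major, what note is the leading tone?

Degree 7 takes the letter 6 steps above A, which is G.
In major, degree 7 sits 11 semitones above the tonic. A# + 11 semitones is pitch class 9, spelled on G as G##.

G##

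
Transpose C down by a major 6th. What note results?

Eb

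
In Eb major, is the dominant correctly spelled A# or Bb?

Each scale degree takes a distinct letter name. Degree 5 of a scale on E must use the letter B.
Bb and A# are enharmonically the same pitch, but only Bb uses the letter B, so it is the correct spelling here.

Bb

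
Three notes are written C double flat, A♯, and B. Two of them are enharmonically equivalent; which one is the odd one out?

In 12-tone equal temperament, enharmonic equivalents share a pitch class. Cbb is pitch class 10; A# is pitch class 10; B is pitch class 11.
Cbb and A# share pitch class 10, while B is pitch class 11.

B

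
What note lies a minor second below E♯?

D##

A second below E lands on the letter D.
A minor second spans 1 semitone, so E# moves to pitch class 4. On the letter D that is D##.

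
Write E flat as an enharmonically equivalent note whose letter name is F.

Fbb

Eb is pitch class 3. The letter F alone is pitch class 5.
To reach pitch class 3 from F requires an offset of -2 semitones, i.e. double flat: Fbb.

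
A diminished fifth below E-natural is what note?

A#

A fifth below E lands on the letter A.
A diminished fifth spans 6 semitones, so E moves to pitch class 10. On the letter A that is A#.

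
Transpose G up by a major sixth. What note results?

G up a major sixth is E, so the target letter is E.
From G, a major sixth is 9 semitones up: E.

E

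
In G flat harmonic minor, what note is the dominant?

Db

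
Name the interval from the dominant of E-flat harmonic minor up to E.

The dominant of Eb harmonic minor is Bb.
Bb up to E: letters B→E make it a fourth; 6 semitones makes it augmented.

augmented fourth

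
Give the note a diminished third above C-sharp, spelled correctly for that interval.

A third above C lands on the letter E.
A diminished third spans 2 semitones, so C# moves to pitch class 3. On the letter E that is Eb.

Eb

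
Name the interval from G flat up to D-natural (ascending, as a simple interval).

augmented fifth

The letter names run G→D, a span of 4 letter steps, so the interval is some kind of fifth.
Gb to D is 8 semitones. A perfect fifth is 7, so 8 makes it augmented.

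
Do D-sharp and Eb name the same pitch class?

D# = pitch class 3 and Eb = pitch class 3 — the same pitch class, so they are enharmonic equivalents.

Yes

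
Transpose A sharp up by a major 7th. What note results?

A seventh above A lands on the letter G.
A major seventh spans 11 semitones, so A# moves to pitch class 9. On the letter G that is G##.

G##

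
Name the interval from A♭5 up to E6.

The letter names run A→E, a span of 4 letter steps, so the interval is some kind of fifth.
Ab to E is 8 semitones. A perfect fifth is 7, so 8 makes it augmented.

augmented fifth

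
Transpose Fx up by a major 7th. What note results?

E##

A seventh above F lands on the letter E.
A major seventh spans 11 semitones, so F## moves to pitch class 6. On the letter E that is E##.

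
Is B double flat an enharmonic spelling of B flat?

Two spellings are enharmonically equivalent only if they share a pitch class.
Here Bbb → 9, Bb → 10; 9 ≠ 10, so they are not.

No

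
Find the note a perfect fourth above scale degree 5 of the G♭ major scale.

Scale degree 5 of Gb major is Db.
A perfect fourth (5 semitones) above Db lands on the letter G, giving Gb.

Gb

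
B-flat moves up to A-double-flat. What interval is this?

Counting letters B–C–D–E–F–G–A gives a seventh.
Bb→Abb = 9 semitones, 2 narrower than the major seventh (11), so diminished.

diminished seventh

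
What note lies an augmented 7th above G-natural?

G up a major seventh is F#, so the target letter is F.
From G, an augmented seventh is 12 semitones up: F##.

F##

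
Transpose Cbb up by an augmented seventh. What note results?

A seventh above C lands on the letter B.
An augmented seventh spans 12 semitones, so Cbb moves to pitch class 10. On the letter B that is Bb.

Bb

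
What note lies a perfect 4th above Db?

A fourth above D lands on the letter G.
A perfect fourth spans 5 semitones, so Db moves to pitch class 6. On the letter G that is Gb.

Gb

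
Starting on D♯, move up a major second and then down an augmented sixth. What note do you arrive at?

A major second up from D# is E# (letter E, 2 semitones up).
An augmented sixth down from E# is G (letter G, 10 semitones down).

G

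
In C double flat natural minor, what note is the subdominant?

Fbb

Degree 4 takes the letter 3 steps above C, which is F.
In natural minor, degree 4 sits 5 semitones above the tonic. Cbb + 5 semitones is pitch class 3, spelled on F as Fbb.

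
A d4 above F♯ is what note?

A fourth above F lands on the letter B.
A diminished fourth spans 4 semitones, so F# moves to pitch class 10. On the letter B that is Bb.

Bb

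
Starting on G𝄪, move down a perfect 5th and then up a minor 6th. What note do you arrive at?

A#

A perfect fifth down from G## is C## (letter C, 7 semitones down).
A minor sixth up from C## is A# (letter A, 8 semitones up).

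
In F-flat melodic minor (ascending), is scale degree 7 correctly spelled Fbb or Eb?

Each scale degree takes a distinct letter name. Degree 7 of a scale on F must use the letter E.
Eb and Fbb are enharmonically the same pitch, but only Eb uses the letter E, so it is the correct spelling here.

Eb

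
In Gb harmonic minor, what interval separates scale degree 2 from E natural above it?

Scale degree 2 of Gb harmonic minor is Ab.
Ab up to E: letters A→E make it a fifth; 8 semitones makes it augmented.

augmented fifth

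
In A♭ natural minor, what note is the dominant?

Eb

The Ab natural minor scale runs Ab Bb Cb Db Eb Fb Gb.
Degree 5 is Eb.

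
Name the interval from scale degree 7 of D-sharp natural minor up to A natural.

Scale degree 7 of D# natural minor is C#.
C# up to A: letters C→A make it a sixth; 8 semitones makes it minor.

minor sixth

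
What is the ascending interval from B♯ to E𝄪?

augmented fourth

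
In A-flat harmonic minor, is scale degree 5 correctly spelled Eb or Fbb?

Eb

Each scale degree takes a distinct letter name. Degree 5 of a scale on A must use the letter E.
Eb and Fbb are enharmonically the same pitch, but only Eb uses the letter E, so it is the correct spelling here.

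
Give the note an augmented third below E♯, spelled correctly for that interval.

A third below E lands on the letter C.
An augmented third spans 5 semitones, so E# moves to pitch class 0. On the letter C that is C.

C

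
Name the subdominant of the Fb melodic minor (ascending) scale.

Bbb

The Fb melodic minor (ascending) scale runs Fb Gb Abb Bbb Cb Db Eb.
Degree 4 is Bbb.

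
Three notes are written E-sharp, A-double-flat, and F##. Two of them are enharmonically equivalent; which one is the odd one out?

E#

In 12-tone equal temperament, enharmonic equivalents share a pitch class. E# is pitch class 5; Abb is pitch class 7; F## is pitch class 7.
Abb and F## share pitch class 7, while E# is pitch class 5.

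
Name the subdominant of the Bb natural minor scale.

Degree 4 takes the letter 3 steps above B, which is E.
In natural minor, degree 4 sits 5 semitones above the tonic. Bb + 5 semitones is pitch class 3, spelled on E as Eb.

Eb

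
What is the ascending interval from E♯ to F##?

Counting letters E–F gives a second.
E#→F## = 2 semitones, exactly the major second.

major second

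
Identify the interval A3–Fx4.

augmented sixth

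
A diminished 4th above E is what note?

Ab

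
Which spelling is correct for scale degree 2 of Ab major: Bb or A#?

Bb

Each scale degree takes a distinct letter name. Degree 2 of a scale on A must use the letter B.
Bb and A# are enharmonically the same pitch, but only Bb uses the letter B, so it is the correct spelling here.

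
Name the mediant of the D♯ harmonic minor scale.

F#

Degree 3 takes the letter 2 steps above D, which is F.
In harmonic minor, degree 3 sits 3 semitones above the tonic. D# + 3 semitones is pitch class 6, spelled on F as F#.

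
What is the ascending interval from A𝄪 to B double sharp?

major second

Counting letters A–B gives a second.
A##→B## = 2 semitones, exactly the major second.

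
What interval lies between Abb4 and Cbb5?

minor third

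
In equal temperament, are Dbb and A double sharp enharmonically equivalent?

No

Two spellings are enharmonically equivalent only if they share a pitch class.
Here Dbb → 0, A## → 11; 0 ≠ 11, so they are not.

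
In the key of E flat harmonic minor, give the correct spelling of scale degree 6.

Degree 6 takes the letter 5 steps above E, which is C.
In harmonic minor, degree 6 sits 8 semitones above the tonic. Eb + 8 semitones is pitch class 11, spelled on C as Cb.

Cb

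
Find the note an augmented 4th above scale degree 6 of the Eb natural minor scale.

F

Scale degree 6 of Eb natural minor is Cb.
An augmented fourth (6 semitones) above Cb lands on the letter F, giving F.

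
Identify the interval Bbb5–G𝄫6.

minor sixth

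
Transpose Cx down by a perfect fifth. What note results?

C down a perfect fifth is F, so the target letter is F.
From C##, a perfect fifth is 7 semitones down: F##.

F##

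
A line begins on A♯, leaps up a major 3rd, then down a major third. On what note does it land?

A#

A major third up from A# is C## (letter C, 4 semitones up).
A major third down from C## is A# (letter A, 4 semitones down).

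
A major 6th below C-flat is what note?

Ebb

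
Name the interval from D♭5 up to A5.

augmented fifth

Counting letters D–E–F–G–A gives a fifth.
Db→A = 8 semitones, 1 wider than the perfect fifth (7), so augmented.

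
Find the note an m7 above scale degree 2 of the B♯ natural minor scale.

B#

Scale degree 2 of B# natural minor is C##.
A minor seventh (10 semitones) above C## lands on the letter B, giving B#.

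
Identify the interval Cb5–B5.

augmented seventh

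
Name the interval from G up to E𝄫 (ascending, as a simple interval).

Counting letters G–A–B–C–D–E gives a sixth.
G→Ebb = 7 semitones, 2 narrower than the major sixth (9), so diminished.

diminished sixth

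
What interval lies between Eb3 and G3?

major third

Counting letters E–F–G gives a third.
Eb→G = 4 semitones, exactly the major third.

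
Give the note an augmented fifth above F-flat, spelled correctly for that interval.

F up a perfect fifth is C, so the target letter is C.
From Fb, an augmented fifth is 8 semitones up: C.

C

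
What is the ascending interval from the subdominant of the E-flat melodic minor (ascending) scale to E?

augmented fifth

The subdominant of Eb melodic minor (ascending) is Ab.
Ab up to E: letters A→E make it a fifth; 8 semitones makes it augmented.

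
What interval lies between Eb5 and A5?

Counting letters E–F–G–A gives a fourth.
Eb→A = 6 semitones, 1 wider than the perfect fourth (5), so augmented.

augmented fourth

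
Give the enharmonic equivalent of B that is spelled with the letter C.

B is pitch class 11. The letter C alone is pitch class 0.
To reach pitch class 11 from C requires an offset of -1 semitone, i.e. flat: Cb.

Cb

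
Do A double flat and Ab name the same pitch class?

Two spellings are enharmonically equivalent only if they share a pitch class.
Here Abb → 7, Ab → 8; 7 ≠ 8, so they are not.

No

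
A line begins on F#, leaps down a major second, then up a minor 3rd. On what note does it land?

A major second down from F# is E (letter E, 2 semitones down).
A minor third up from E is G (letter G, 3 semitones up).

G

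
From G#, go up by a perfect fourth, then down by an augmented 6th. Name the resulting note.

A perfect fourth up from G# is C# (letter C, 5 semitones up).
An augmented sixth down from C# is Eb (letter E, 10 semitones down).

Eb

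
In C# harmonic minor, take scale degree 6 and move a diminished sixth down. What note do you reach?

C##

Scale degree 6 of C# harmonic minor is A.
A diminished sixth (7 semitones) below A lands on the letter C, giving C##.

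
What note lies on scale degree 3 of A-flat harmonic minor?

Cb

The Ab harmonic minor scale runs Ab Bb Cb Db Eb Fb G.
Degree 3 is Cb.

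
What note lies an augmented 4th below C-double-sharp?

C down a perfect fourth is G, so the target letter is G.
From C##, an augmented fourth is 6 semitones down: G#.

G#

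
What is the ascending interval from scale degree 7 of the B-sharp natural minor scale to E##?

Scale degree 7 of B# natural minor is A#.
A# up to E##: letters A→E make it a fifth; 8 semitones makes it augmented.

augmented fifth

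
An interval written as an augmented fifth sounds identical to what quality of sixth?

An augmented fifth spans 8 semitones.
A sixth spanning 8 semitones is minor (the major sixth is 9).

minor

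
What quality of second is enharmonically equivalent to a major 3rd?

A major third spans 4 semitones.
A second spanning 4 semitones is doubly augmented (the major second is 2).

doubly augmented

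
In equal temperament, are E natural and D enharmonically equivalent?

E is pitch class 4; D is pitch class 2.
The pitch classes differ (4 vs. 2), so they are not enharmonic equivalents.

No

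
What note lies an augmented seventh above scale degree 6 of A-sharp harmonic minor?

E##

Scale degree 6 of A# harmonic minor is F#.
An augmented seventh (12 semitones) above F# lands on the letter E, giving E##.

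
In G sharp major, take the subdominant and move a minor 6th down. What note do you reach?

The subdominant of G# major is C#.
A minor sixth (8 semitones) below C# lands on the letter E, giving E#.

E#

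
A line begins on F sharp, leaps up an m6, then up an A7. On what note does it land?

A minor sixth up from F# is D (letter D, 8 semitones up).
An augmented seventh up from D is C## (letter C, 12 semitones up).

C##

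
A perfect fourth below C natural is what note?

A fourth below C lands on the letter G.
A perfect fourth spans 5 semitones, so C moves to pitch class 7. On the letter G that is G.

G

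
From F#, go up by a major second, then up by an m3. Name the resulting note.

A major second up from F# is G# (letter G, 2 semitones up).
A minor third up from G# is B (letter B, 3 semitones up).

B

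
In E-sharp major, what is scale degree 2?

The E# major scale runs E# F## G## A# B# C## D##.
Degree 2 is F##.

F##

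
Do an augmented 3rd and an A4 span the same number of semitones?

An augmented third spans 5 semitones; an augmented fourth spans 6.
The spans differ, so they are not enharmonic equivalents.

No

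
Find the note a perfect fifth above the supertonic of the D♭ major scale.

Bb

The supertonic of Db major is Eb.
A perfect fifth (7 semitones) above Eb lands on the letter B, giving Bb.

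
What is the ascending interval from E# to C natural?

diminished sixth

The letter names run E→C, a span of 5 letter steps, so the interval is some kind of sixth.
E# to C is 7 semitones. A major sixth is 9, so 7 makes it diminished.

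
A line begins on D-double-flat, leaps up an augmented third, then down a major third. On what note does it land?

An augmented third up from Dbb is F (letter F, 5 semitones up).
A major third down from F is Db (letter D, 4 semitones down).

Db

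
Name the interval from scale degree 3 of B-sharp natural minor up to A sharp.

perfect fifth

Scale degree 3 of B# natural minor is D#.
D# up to A#: letters D→A make it a fifth; 7 semitones makes it perfect.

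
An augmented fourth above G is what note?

C#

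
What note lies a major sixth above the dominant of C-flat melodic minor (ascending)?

Eb

The dominant of Cb melodic minor (ascending) is Gb.
A major sixth (9 semitones) above Gb lands on the letter E, giving Eb.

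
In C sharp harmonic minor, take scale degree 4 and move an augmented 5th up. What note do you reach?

C##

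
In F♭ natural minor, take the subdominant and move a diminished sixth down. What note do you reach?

D

The subdominant of Fb natural minor is Bbb.
A diminished sixth (7 semitones) below Bbb lands on the letter D, giving D.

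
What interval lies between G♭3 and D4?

Counting letters G–A–B–C–D gives a fifth.
Gb→D = 8 semitones, 1 wider than the perfect fifth (7), so augmented.

augmented fifth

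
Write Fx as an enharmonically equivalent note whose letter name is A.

F## is pitch class 7. The letter A alone is pitch class 9.
To reach pitch class 7 from A requires an offset of -2 semitones, i.e. double flat: Abb.

Abb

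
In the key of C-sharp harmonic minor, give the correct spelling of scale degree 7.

B#

Degree 7 takes the letter 6 steps above C, which is B.
In harmonic minor, degree 7 sits 11 semitones above the tonic. C# + 11 semitones is pitch class 0, spelled on B as B#.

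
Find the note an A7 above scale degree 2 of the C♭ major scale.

C#

Scale degree 2 of Cb major is Db.
An augmented seventh (12 semitones) above Db lands on the letter C, giving C#.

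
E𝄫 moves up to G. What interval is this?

The letter names run E→G, a span of 2 letter steps, so the interval is some kind of third.
Ebb to G is 5 semitones. A major third is 4, so 5 makes it augmented.

augmented third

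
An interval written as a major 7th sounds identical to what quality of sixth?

doubly augmented

A major seventh spans 11 semitones.
A sixth spanning 11 semitones is doubly augmented (the major sixth is 9).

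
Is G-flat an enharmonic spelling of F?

No

Two spellings are enharmonically equivalent only if they share a pitch class.
Here Gb → 6, F → 5; 5 ≠ 6, so they are not.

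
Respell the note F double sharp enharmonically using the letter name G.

G

Plain G sits at the same pitch as F##, so on the letter G the same pitch needs a natural: G.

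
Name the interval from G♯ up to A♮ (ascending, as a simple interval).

minor second

The letter names run G→A, a span of 1 letter step, so the interval is some kind of second.
G# to A is 1 semitone. A major second is 2, so 1 makes it minor.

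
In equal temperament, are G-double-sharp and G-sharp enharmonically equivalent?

Two spellings are enharmonically equivalent only if they share a pitch class.
Here G## → 9, G# → 8; 8 ≠ 9, so they are not.

No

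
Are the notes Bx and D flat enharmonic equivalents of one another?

Yes

B## is pitch class 1; Db is pitch class 1.
All spellings map to pitch class 1, so they are enharmonically equivalent.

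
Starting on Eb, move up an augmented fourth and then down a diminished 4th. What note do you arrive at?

E#

An augmented fourth up from Eb is A (letter A, 6 semitones up).
A diminished fourth down from A is E# (letter E, 4 semitones down).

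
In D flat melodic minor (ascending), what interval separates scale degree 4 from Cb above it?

Scale degree 4 of Db melodic minor (ascending) is Gb.
Gb up to Cb: letters G→C make it a fourth; 5 semitones makes it perfect.

perfect fourth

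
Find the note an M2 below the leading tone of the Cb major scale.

Ab

The leading tone of Cb major is Bb.
A major second (2 semitones) below Bb lands on the letter A, giving Ab.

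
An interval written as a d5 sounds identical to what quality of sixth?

doubly diminished

A diminished fifth spans 6 semitones.
A sixth spanning 6 semitones is doubly diminished (the major sixth is 9).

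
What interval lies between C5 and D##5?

The letter names run C→D, a span of 1 letter step, so the interval is some kind of second.
C to D## is 4 semitones. A major second is 2, so 4 makes it doubly augmented.

doubly augmented second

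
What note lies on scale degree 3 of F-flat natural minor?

The Fb natural minor scale runs Fb Gb Abb Bbb Cb Dbb Ebb.
Degree 3 is Abb.

Abb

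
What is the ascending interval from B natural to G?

Counting letters B–C–D–E–F–G gives a sixth.
B→G = 8 semitones, 1 narrower than the major sixth (9), so minor.

minor sixth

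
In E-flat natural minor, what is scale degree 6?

Cb

The Eb natural minor scale runs Eb F Gb Ab Bb Cb Db.
Degree 6 is Cb.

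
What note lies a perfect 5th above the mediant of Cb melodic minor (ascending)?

Bbb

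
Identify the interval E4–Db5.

diminished seventh

The letter names run E→D, a span of 6 letter steps, so the interval is some kind of seventh.
E to Db is 9 semitones. A major seventh is 11, so 9 makes it diminished.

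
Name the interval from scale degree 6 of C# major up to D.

diminished fourth

Scale degree 6 of C# major is A#.
A# up to D: letters A→D make it a fourth; 4 semitones makes it diminished.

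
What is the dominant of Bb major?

F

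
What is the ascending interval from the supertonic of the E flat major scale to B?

The supertonic of Eb major is F.
F up to B: letters F→B make it a fourth; 6 semitones makes it augmented.

augmented fourth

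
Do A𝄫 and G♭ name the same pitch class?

Abb is pitch class 7; Gb is pitch class 6.
The pitch classes differ (7 vs. 6), so they are not enharmonic equivalents.

No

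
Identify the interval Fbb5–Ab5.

The letter names run F→A, a span of 2 letter steps, so the interval is some kind of third.
Fbb to Ab is 5 semitones. A major third is 4, so 5 makes it augmented.

augmented third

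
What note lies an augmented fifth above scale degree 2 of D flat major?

Scale degree 2 of Db major is Eb.
An augmented fifth (8 semitones) above Eb lands on the letter B, giving B.

B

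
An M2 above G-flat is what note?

Ab

G up a major second is A, so the target letter is A.
From Gb, a major second is 2 semitones up: Ab.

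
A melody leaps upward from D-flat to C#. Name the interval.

Counting letters D–E–F–G–A–B–C gives a seventh.
Db→C# = 12 semitones, 1 wider than the major seventh (11), so augmented.

augmented seventh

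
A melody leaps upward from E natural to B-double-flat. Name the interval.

The letter names run E→B, a span of 4 letter steps, so the interval is some kind of fifth.
E to Bbb is 5 semitones. A perfect fifth is 7, so 5 makes it doubly diminished.

doubly diminished fifth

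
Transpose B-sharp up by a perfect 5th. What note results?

B up a perfect fifth is F#, so the target letter is F.
From B#, a perfect fifth is 7 semitones up: F##.

F##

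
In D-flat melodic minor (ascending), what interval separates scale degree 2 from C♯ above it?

augmented sixth

Scale degree 2 of Db melodic minor (ascending) is Eb.
Eb up to C#: letters E→C make it a sixth; 10 semitones makes it augmented.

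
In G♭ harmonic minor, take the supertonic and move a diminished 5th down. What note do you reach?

D

The supertonic of Gb harmonic minor is Ab.
A diminished fifth (6 semitones) below Ab lands on the letter D, giving D.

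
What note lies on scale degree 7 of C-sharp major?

The C# major scale runs C# D# E# F# G# A# B#.
Degree 7 is B#.

B#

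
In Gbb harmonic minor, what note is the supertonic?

Degree 2 takes the letter 1 step above G, which is A.
In harmonic minor, degree 2 sits 2 semitones above the tonic. Gbb + 2 semitones is pitch class 7, spelled on A as Abb.

Abb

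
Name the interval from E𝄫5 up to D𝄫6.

The letter names run E→D, a span of 6 letter steps, so the interval is some kind of seventh.
Ebb to Dbb is 10 semitones. A major seventh is 11, so 10 makes it minor.

minor seventh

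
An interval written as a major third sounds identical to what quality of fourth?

A major third spans 4 semitones.
A fourth spanning 4 semitones is diminished (the perfect fourth is 5).

diminished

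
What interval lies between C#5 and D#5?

major second

The letter names run C→D, a span of 1 letter step, so the interval is some kind of second.
C# to D# is 2 semitones. A major second is 2, so 2 makes it major.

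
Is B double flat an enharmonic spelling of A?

Bbb is pitch class 9; A is pitch class 9.
All spellings map to pitch class 9, so they are enharmonically equivalent.

Yes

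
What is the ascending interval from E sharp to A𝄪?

Counting letters E–F–G–A gives a fourth.
E#→A## = 6 semitones, 1 wider than the perfect fourth (5), so augmented.

augmented fourth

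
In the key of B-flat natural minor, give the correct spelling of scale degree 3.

Degree 3 takes the letter 2 steps above B, which is D.
In natural minor, degree 3 sits 3 semitones above the tonic. Bb + 3 semitones is pitch class 1, spelled on D as Db.

Db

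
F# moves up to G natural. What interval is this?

minor second

Counting letters F–G gives a second.
F#→G = 1 semitone, 1 narrower than the major second (2), so minor.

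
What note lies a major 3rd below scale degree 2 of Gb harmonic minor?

Fb

Scale degree 2 of Gb harmonic minor is Ab.
A major third (4 semitones) below Ab lands on the letter F, giving Fb.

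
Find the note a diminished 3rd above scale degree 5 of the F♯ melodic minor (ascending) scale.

Eb

Scale degree 5 of F# melodic minor (ascending) is C#.
A diminished third (2 semitones) above C# lands on the letter E, giving Eb.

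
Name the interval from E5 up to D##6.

augmented seventh

Counting letters E–F–G–A–B–C–D gives a seventh.
E→D## = 12 semitones, 1 wider than the major seventh (11), so augmented.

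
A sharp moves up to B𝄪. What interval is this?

augmented second

The letter names run A→B, a span of 1 letter step, so the interval is some kind of second.
A# to B## is 3 semitones. A major second is 2, so 3 makes it augmented.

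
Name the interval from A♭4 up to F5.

major sixth

Counting letters A–B–C–D–E–F gives a sixth.
Ab→F = 9 semitones, exactly the major sixth.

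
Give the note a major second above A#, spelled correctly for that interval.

A second above A lands on the letter B.
A major second spans 2 semitones, so A# moves to pitch class 0. On the letter B that is B#.

B#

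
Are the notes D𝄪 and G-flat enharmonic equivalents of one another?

No

Two spellings are enharmonically equivalent only if they share a pitch class.
Here D## → 4, Gb → 6; 4 ≠ 6, so they are not.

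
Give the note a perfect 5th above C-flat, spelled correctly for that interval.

Gb

A fifth above C lands on the letter G.
A perfect fifth spans 7 semitones, so Cb moves to pitch class 6. On the letter G that is Gb.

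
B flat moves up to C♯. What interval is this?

augmented second

Counting letters B–C gives a second.
Bb→C# = 3 semitones, 1 wider than the major second (2), so augmented.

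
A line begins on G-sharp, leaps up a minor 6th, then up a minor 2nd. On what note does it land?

A minor sixth up from G# is E (letter E, 8 semitones up).
A minor second up from E is F (letter F, 1 semitone up).

F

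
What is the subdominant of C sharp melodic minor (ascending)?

The C# melodic minor (ascending) scale runs C# D# E F# G# A# B#.
Degree 4 is F#.

F#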